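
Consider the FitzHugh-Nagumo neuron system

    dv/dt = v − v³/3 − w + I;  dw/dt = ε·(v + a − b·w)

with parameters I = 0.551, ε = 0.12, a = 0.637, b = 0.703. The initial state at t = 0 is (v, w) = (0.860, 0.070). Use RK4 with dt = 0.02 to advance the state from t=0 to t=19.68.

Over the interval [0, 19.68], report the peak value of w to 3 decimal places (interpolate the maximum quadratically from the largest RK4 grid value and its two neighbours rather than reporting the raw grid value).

max w = 1.509

t=0.000: state=(0.860, 0.070)
step 1 (dt=0.02): k1=(1.129, 0.174), k2=(1.130, 0.175), k3=(1.130, 0.175), k4=(1.131, 0.176); state += dt/6·(k1+2k2+2k3+k4)
t=0.020: state=(0.883, 0.073)
t=0.040: state=(0.905, 0.077)
t=0.060: state=(0.928, 0.081)
continuing one RK4 step at a time; state shown every 50 steps (Δt=1):
t=1.000: state=(1.688, 0.293)
t=2.000: state=(1.764, 0.545)
t=3.000: state=(1.672, 0.773)
t=4.000: state=(1.558, 0.969)
t=5.000: state=(1.432, 1.136)
t=6.000: state=(1.292, 1.274)
t=7.000: state=(1.127, 1.384)
t=8.000: state=(0.914, 1.463)
t=9.000: state=(0.586, 1.506)
t=10.000: state=(-0.091, 1.491)
t=11.000: state=(-1.458, 1.356)
t=12.000: state=(-1.951, 1.112)
t=13.000: state=(-1.905, 0.872)
t=14.000: state=(-1.822, 0.661)
t=15.000: state=(-1.737, 0.476)
t=16.000: state=(-1.652, 0.316)
t=17.000: state=(-1.566, 0.178)
t=18.000: state=(-1.479, 0.062)
t=19.000: state=(-1.390, -0.035)
t=19.680: state=(-1.327, -0.090)
largest grid value and its neighbours: w(9.300)=1.50916, w(9.320)=1.50918, w(9.340)=1.50918
parabola through these three points peaks at t≈9.328 with w≈1.50919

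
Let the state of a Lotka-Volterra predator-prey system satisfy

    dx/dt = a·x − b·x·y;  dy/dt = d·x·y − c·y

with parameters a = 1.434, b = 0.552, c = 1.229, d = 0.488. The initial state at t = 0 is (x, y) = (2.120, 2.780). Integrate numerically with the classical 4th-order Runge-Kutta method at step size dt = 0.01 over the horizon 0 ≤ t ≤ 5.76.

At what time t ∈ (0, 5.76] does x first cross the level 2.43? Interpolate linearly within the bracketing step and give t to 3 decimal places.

t=0.000: state=(2.120, 2.780)
step 1 (dt=0.01): k1=(-0.213, -0.541), k2=(-0.210, -0.541), k3=(-0.210, -0.541), k4=(-0.207, -0.542); state += dt/6·(k1+2k2+2k3+k4)
t=0.010: state=(2.118, 2.775)
t=0.020: state=(2.116, 2.769)
t=0.030: state=(2.114, 2.764)
continuing one RK4 step at a time; state shown every 20 steps (Δt=0.2):
t=0.200: state=(2.090, 2.670)
t=0.400: state=(2.087, 2.559)
t=0.600: state=(2.108, 2.456)
t=0.800: state=(2.152, 2.364)
t=1.000: state=(2.218, 2.288)
t=1.200: state=(2.303, 2.231)
t=1.400: state=(2.404, 2.195)
t=1.440: state=(2.425, 2.190)
next step: t=1.450: state=(2.431, 2.189) — x has crossed 2.43
linear interpolation between t=1.440 (2.42515) and t=1.450 (2.43062) → t≈1.449

t = 1.449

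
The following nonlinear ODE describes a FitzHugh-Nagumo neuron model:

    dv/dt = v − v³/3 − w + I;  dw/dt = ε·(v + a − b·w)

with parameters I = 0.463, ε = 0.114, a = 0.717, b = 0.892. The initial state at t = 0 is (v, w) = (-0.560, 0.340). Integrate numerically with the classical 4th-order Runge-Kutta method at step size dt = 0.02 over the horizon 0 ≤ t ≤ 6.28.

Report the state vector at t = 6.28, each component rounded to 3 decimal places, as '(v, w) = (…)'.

(v, w) = (-1.334, -0.149)

t=0.000: state=(-0.560, 0.340)
step 1 (dt=0.02): k1=(-0.378, -0.017), k2=(-0.381, -0.017), k3=(-0.381, -0.017), k4=(-0.383, -0.018); state += dt/6·(k1+2k2+2k3+k4)
t=0.020: state=(-0.568, 0.340)
t=0.040: state=(-0.575, 0.339)
t=0.060: state=(-0.583, 0.339)
continuing one RK4 step at a time; state shown every 25 steps (Δt=0.5):
t=0.500: state=(-0.777, 0.326)
t=1.000: state=(-1.029, 0.299)
t=1.500: state=(-1.258, 0.261)
t=2.000: state=(-1.412, 0.213)
t=2.500: state=(-1.487, 0.161)
t=3.000: state=(-1.510, 0.110)
t=3.500: state=(-1.503, 0.060)
t=4.000: state=(-1.482, 0.014)
t=4.500: state=(-1.453, -0.028)
t=5.000: state=(-1.421, -0.067)
t=5.500: state=(-1.388, -0.102)
t=6.000: state=(-1.354, -0.133)
t=6.280: state=(-1.334, -0.149)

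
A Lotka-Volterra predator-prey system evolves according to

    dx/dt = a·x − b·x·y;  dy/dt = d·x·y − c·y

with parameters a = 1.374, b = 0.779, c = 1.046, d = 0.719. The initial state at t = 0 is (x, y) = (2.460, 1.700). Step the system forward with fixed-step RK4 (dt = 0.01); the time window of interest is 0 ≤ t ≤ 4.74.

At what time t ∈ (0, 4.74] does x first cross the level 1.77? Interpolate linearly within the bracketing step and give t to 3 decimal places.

t=0.000: state=(2.460, 1.700)
step 1 (dt=0.01): k1=(0.122, 1.229), k2=(0.111, 1.234), k3=(0.110, 1.234), k4=(0.099, 1.239); state += dt/6·(k1+2k2+2k3+k4)
t=0.010: state=(2.461, 1.712)
t=0.020: state=(2.462, 1.725)
t=0.030: state=(2.463, 1.737)
continuing one RK4 step at a time; state shown every 20 steps (Δt=0.2):
t=0.200: state=(2.435, 1.963)
t=0.400: state=(2.310, 2.243)
t=0.600: state=(2.100, 2.500)
t=0.800: state=(1.842, 2.694)
t=0.850: state=(1.776, 2.728)
next step: t=0.860: state=(1.762, 2.734) — x has crossed 1.77
linear interpolation between t=0.850 (1.77552) and t=0.860 (1.76219) → t≈0.854

t = 0.854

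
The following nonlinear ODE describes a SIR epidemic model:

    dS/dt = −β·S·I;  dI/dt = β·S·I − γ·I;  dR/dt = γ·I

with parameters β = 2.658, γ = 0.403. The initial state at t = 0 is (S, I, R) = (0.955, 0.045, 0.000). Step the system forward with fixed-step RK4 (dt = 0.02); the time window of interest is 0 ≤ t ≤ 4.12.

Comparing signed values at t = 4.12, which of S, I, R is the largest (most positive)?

t=0.000: state=(0.955, 0.045, 0.000)
step 1 (dt=0.02): k1=(-0.114, 0.096, 0.018), k2=(-0.117, 0.098, 0.019), k3=(-0.117, 0.098, 0.019), k4=(-0.119, 0.100, 0.019); state += dt/6·(k1+2k2+2k3+k4)
t=0.020: state=(0.953, 0.047, 0.000)
t=0.040: state=(0.950, 0.049, 0.001)
t=0.060: state=(0.948, 0.051, 0.001)
continuing one RK4 step at a time; state shown every 10 steps (Δt=0.2):
t=0.200: state=(0.927, 0.068, 0.005)
t=0.400: state=(0.886, 0.102, 0.011)
t=0.600: state=(0.829, 0.149, 0.021)
t=0.800: state=(0.754, 0.210, 0.036)
t=1.000: state=(0.662, 0.282, 0.056)
t=1.200: state=(0.558, 0.360, 0.081)
t=1.400: state=(0.452, 0.435, 0.113)
t=1.600: state=(0.352, 0.496, 0.151)
t=1.800: state=(0.267, 0.540, 0.193)
t=2.000: state=(0.199, 0.563, 0.238)
t=2.200: state=(0.147, 0.569, 0.283)
t=2.400: state=(0.109, 0.562, 0.329)
t=2.600: state=(0.081, 0.545, 0.374)
t=2.800: state=(0.061, 0.522, 0.417)
t=3.000: state=(0.047, 0.496, 0.458)
t=3.200: state=(0.036, 0.467, 0.497)
t=3.400: state=(0.028, 0.439, 0.533)
t=3.600: state=(0.023, 0.410, 0.567)
t=3.800: state=(0.018, 0.382, 0.599)
t=4.000: state=(0.015, 0.356, 0.629)
t=4.120: state=(0.013, 0.341, 0.646)
compare at T: S=0.013, I=0.341, R=0.646

largest component: R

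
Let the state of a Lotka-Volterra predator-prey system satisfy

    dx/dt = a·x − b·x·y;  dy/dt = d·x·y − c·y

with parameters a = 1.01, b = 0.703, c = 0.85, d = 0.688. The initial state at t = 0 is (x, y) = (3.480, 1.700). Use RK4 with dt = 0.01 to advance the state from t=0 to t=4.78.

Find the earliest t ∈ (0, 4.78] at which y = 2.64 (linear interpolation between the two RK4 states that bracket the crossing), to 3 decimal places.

t = 0.314

t=0.000: state=(3.480, 1.700)
step 1 (dt=0.01): k1=(-0.644, 2.625), k2=(-0.676, 2.642), k3=(-0.676, 2.642), k4=(-0.707, 2.658); state += dt/6·(k1+2k2+2k3+k4)
t=0.010: state=(3.473, 1.726)
t=0.020: state=(3.466, 1.753)
t=0.030: state=(3.458, 1.780)
continuing one RK4 step at a time; state shown every 20 steps (Δt=0.2):
t=0.200: state=(3.223, 2.281)
t=0.310: state=(2.979, 2.628)
next step: t=0.320: state=(2.954, 2.660) — y has crossed 2.64
linear interpolation between t=0.310 (2.62827) and t=0.320 (2.65975) → t≈0.314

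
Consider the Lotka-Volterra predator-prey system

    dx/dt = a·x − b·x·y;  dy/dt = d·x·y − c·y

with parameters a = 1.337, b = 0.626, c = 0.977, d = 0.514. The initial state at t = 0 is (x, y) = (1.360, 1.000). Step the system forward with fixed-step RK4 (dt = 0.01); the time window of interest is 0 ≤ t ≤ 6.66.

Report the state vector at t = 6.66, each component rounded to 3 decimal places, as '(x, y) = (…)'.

t=0.000: state=(1.360, 1.000)
step 1 (dt=0.01): k1=(0.967, -0.278), k2=(0.972, -0.275), k3=(0.972, -0.275), k4=(0.976, -0.272); state += dt/6·(k1+2k2+2k3+k4)
t=0.010: state=(1.370, 0.997)
t=0.020: state=(1.380, 0.995)
t=0.030: state=(1.389, 0.992)
continuing one RK4 step at a time; state shown every 25 steps (Δt=0.25):
t=0.250: state=(1.632, 0.949)
t=0.500: state=(1.968, 0.936)
t=0.750: state=(2.370, 0.968)
t=1.000: state=(2.828, 1.058)
t=1.250: state=(3.307, 1.230)
t=1.500: state=(3.733, 1.516)
t=1.750: state=(3.983, 1.954)
t=2.000: state=(3.917, 2.553)
t=2.250: state=(3.480, 3.229)
t=2.500: state=(2.799, 3.791)
t=2.750: state=(2.105, 4.066)
t=3.000: state=(1.556, 4.021)
t=3.250: state=(1.181, 3.749)
t=3.500: state=(0.945, 3.362)
t=3.750: state=(0.806, 2.944)
t=4.000: state=(0.733, 2.544)
t=4.250: state=(0.707, 2.185)
t=4.500: state=(0.720, 1.875)
t=4.750: state=(0.765, 1.615)
t=5.000: state=(0.845, 1.403)
t=5.250: state=(0.961, 1.233)
t=5.500: state=(1.118, 1.104)
t=5.750: state=(1.325, 1.011)
t=6.000: state=(1.587, 0.954)
t=6.250: state=(1.914, 0.935)
t=6.500: state=(2.306, 0.960)
t=6.660: state=(2.589, 1.004)

(x, y) = (2.589, 1.004)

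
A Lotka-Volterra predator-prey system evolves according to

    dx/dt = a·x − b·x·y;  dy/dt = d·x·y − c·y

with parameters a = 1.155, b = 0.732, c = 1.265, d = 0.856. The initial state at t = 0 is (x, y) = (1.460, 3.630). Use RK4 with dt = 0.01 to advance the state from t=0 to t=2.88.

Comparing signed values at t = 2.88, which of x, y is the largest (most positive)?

largest component: x

t=0.000: state=(1.460, 3.630)
step 1 (dt=0.01): k1=(-2.193, -0.055), k2=(-2.176, -0.089), k3=(-2.176, -0.089), k4=(-2.160, -0.123); state += dt/6·(k1+2k2+2k3+k4)
t=0.010: state=(1.438, 3.629)
t=0.020: state=(1.417, 3.628)
t=0.030: state=(1.396, 3.625)
continuing one RK4 step at a time; state shown every 10 steps (Δt=0.1):
t=0.100: state=(1.258, 3.592)
t=0.200: state=(1.089, 3.499)
t=0.300: state=(0.950, 3.364)
t=0.400: state=(0.839, 3.199)
t=0.500: state=(0.750, 3.017)
t=0.600: state=(0.680, 2.826)
t=0.700: state=(0.625, 2.633)
t=0.800: state=(0.582, 2.443)
t=0.900: state=(0.550, 2.259)
t=1.000: state=(0.527, 2.085)
t=1.100: state=(0.511, 1.920)
t=1.200: state=(0.501, 1.767)
t=1.300: state=(0.497, 1.625)
t=1.400: state=(0.497, 1.494)
t=1.500: state=(0.503, 1.374)
t=1.600: state=(0.512, 1.264)
t=1.700: state=(0.526, 1.165)
t=1.800: state=(0.544, 1.074)
t=1.900: state=(0.566, 0.993)
t=2.000: state=(0.593, 0.919)
t=2.100: state=(0.624, 0.853)
t=2.200: state=(0.659, 0.794)
t=2.300: state=(0.699, 0.742)
t=2.400: state=(0.745, 0.695)
t=2.500: state=(0.796, 0.654)
t=2.600: state=(0.852, 0.619)
t=2.700: state=(0.915, 0.588)
t=2.800: state=(0.985, 0.562)
t=2.880: state=(1.046, 0.545)
compare at T: x=1.046, y=0.545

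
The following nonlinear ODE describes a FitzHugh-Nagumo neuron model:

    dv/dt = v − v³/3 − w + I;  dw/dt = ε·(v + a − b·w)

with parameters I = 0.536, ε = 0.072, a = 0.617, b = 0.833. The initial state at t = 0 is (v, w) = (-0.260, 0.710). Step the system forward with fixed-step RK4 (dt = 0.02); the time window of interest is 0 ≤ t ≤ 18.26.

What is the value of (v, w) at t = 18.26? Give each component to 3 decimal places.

t=0.000: state=(-0.260, 0.710)
step 1 (dt=0.02): k1=(-0.428, -0.017), k2=(-0.432, -0.017), k3=(-0.432, -0.017), k4=(-0.436, -0.017); state += dt/6·(k1+2k2+2k3+k4)
t=0.020: state=(-0.269, 0.710)
t=0.040: state=(-0.277, 0.709)
t=0.060: state=(-0.286, 0.709)
continuing one RK4 step at a time; state shown every 50 steps (Δt=1):
t=1.000: state=(-0.890, 0.674)
t=2.000: state=(-1.541, 0.590)
t=3.000: state=(-1.695, 0.483)
t=4.000: state=(-1.673, 0.380)
t=5.000: state=(-1.624, 0.286)
t=6.000: state=(-1.570, 0.201)
t=7.000: state=(-1.515, 0.125)
t=8.000: state=(-1.459, 0.057)
t=9.000: state=(-1.403, -0.004)
t=10.000: state=(-1.345, -0.056)
t=11.000: state=(-1.286, -0.102)
t=12.000: state=(-1.224, -0.140)
t=13.000: state=(-1.158, -0.172)
t=14.000: state=(-1.087, -0.198)
t=15.000: state=(-1.007, -0.216)
t=16.000: state=(-0.913, -0.228)
t=17.000: state=(-0.793, -0.231)
t=18.000: state=(-0.618, -0.224)
t=18.260: state=(-0.556, -0.220)

(v, w) = (-0.556, -0.220)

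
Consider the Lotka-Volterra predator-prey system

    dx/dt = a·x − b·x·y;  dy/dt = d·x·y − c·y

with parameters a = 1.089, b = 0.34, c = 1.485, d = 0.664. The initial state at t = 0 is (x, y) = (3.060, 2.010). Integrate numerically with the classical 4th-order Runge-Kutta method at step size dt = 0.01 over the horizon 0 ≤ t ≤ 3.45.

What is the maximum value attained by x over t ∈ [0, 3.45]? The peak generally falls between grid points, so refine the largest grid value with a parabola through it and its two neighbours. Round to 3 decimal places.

max x = 3.538

t=0.000: state=(3.060, 2.010)
step 1 (dt=0.01): k1=(1.241, 1.099), k2=(1.238, 1.110), k3=(1.238, 1.110), k4=(1.235, 1.122); state += dt/6·(k1+2k2+2k3+k4)
t=0.010: state=(3.072, 2.021)
t=0.020: state=(3.085, 2.032)
t=0.030: state=(3.097, 2.044)
continuing one RK4 step at a time; state shown every 20 steps (Δt=0.2):
t=0.200: state=(3.290, 2.278)
t=0.400: state=(3.462, 2.652)
t=0.600: state=(3.537, 3.141)
t=0.800: state=(3.484, 3.725)
t=1.000: state=(3.292, 4.347)
t=1.200: state=(2.986, 4.905)
t=1.400: state=(2.622, 5.291)
t=1.600: state=(2.260, 5.434)
t=1.800: state=(1.946, 5.336)
t=2.000: state=(1.699, 5.046)
t=2.200: state=(1.519, 4.639)
t=2.400: state=(1.399, 4.181)
t=2.600: state=(1.329, 3.722)
t=2.800: state=(1.303, 3.292)
t=3.000: state=(1.312, 2.909)
t=3.200: state=(1.354, 2.579)
t=3.400: state=(1.426, 2.304)
t=3.450: state=(1.449, 2.244)
largest grid value and its neighbours: x(0.610)=3.53754, x(0.620)=3.53780, x(0.630)=3.53772
parabola through these three points peaks at t≈0.623 with x≈3.53781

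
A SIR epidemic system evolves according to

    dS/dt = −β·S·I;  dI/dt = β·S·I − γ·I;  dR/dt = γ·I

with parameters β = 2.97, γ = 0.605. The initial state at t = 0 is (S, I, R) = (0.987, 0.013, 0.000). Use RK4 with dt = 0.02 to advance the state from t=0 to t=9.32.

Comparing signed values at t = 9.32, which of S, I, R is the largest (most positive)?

t=0.000: state=(0.987, 0.013, 0.000)
step 1 (dt=0.02): k1=(-0.038, 0.030, 0.008), k2=(-0.039, 0.031, 0.008), k3=(-0.039, 0.031, 0.008), k4=(-0.040, 0.032, 0.008); state += dt/6·(k1+2k2+2k3+k4)
t=0.020: state=(0.986, 0.014, 0.000)
t=0.040: state=(0.985, 0.014, 0.000)
t=0.060: state=(0.985, 0.015, 0.001)
continuing one RK4 step at a time; state shown every 25 steps (Δt=0.5):
t=0.500: state=(0.952, 0.041, 0.007)
t=1.000: state=(0.854, 0.116, 0.029)
t=1.500: state=(0.648, 0.266, 0.086)
t=2.000: state=(0.386, 0.423, 0.191)
t=2.500: state=(0.195, 0.475, 0.330)
t=3.000: state=(0.099, 0.432, 0.469)
t=3.500: state=(0.055, 0.357, 0.589)
t=4.000: state=(0.034, 0.281, 0.685)
t=4.500: state=(0.024, 0.217, 0.760)
t=5.000: state=(0.018, 0.165, 0.817)
t=5.500: state=(0.014, 0.125, 0.861)
t=6.000: state=(0.012, 0.094, 0.894)
t=6.500: state=(0.011, 0.071, 0.918)
t=7.000: state=(0.010, 0.053, 0.937)
t=7.500: state=(0.009, 0.040, 0.951)
t=8.000: state=(0.009, 0.030, 0.961)
t=8.500: state=(0.008, 0.022, 0.969)
t=9.000: state=(0.008, 0.017, 0.975)
t=9.320: state=(0.008, 0.014, 0.978)
compare at T: S=0.008, I=0.014, R=0.978

largest component: R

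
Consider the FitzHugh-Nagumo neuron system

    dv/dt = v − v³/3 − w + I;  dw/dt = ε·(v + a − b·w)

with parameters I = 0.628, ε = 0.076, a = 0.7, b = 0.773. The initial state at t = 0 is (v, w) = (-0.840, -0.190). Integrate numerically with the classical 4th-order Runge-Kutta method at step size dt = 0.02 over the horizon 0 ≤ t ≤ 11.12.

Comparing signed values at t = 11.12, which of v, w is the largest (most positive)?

t=0.000: state=(-0.840, -0.190)
step 1 (dt=0.02): k1=(0.176, 0.001), k2=(0.176, 0.001), k3=(0.176, 0.001), k4=(0.177, 0.001); state += dt/6·(k1+2k2+2k3+k4)
t=0.020: state=(-0.836, -0.190)
t=0.040: state=(-0.833, -0.190)
t=0.060: state=(-0.829, -0.190)
continuing one RK4 step at a time; state shown every 25 steps (Δt=0.5):
t=0.500: state=(-0.745, -0.188)
t=1.000: state=(-0.627, -0.182)
t=1.500: state=(-0.473, -0.171)
t=2.000: state=(-0.253, -0.154)
t=2.500: state=(0.084, -0.127)
t=3.000: state=(0.606, -0.085)
t=3.500: state=(1.261, -0.021)
t=4.000: state=(1.725, 0.063)
t=4.500: state=(1.884, 0.155)
t=5.000: state=(1.904, 0.248)
t=5.500: state=(1.884, 0.338)
t=6.000: state=(1.853, 0.425)
t=6.500: state=(1.820, 0.507)
t=7.000: state=(1.785, 0.586)
t=7.500: state=(1.750, 0.662)
t=8.000: state=(1.715, 0.734)
t=8.500: state=(1.679, 0.802)
t=9.000: state=(1.642, 0.867)
t=9.500: state=(1.605, 0.929)
t=10.000: state=(1.567, 0.988)
t=10.500: state=(1.529, 1.044)
t=11.000: state=(1.489, 1.096)
t=11.120: state=(1.480, 1.108)
compare at T: v=1.480, w=1.108

largest component: v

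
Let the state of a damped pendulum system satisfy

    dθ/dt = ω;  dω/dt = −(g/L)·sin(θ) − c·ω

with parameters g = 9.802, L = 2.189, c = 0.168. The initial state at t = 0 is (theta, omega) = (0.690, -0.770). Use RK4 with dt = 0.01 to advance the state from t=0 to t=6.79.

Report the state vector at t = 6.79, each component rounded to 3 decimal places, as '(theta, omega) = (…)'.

t=0.000: state=(0.690, -0.770)
step 1 (dt=0.01): k1=(-0.770, -2.721), k2=(-0.784, -2.705), k3=(-0.784, -2.705), k4=(-0.797, -2.689); state += dt/6·(k1+2k2+2k3+k4)
t=0.010: state=(0.682, -0.797)
t=0.020: state=(0.674, -0.824)
t=0.030: state=(0.666, -0.850)
continuing one RK4 step at a time; state shown every 25 steps (Δt=0.25):
t=0.250: state=(0.422, -1.325)
t=0.500: state=(0.057, -1.533)
t=0.750: state=(-0.309, -1.326)
t=1.000: state=(-0.579, -0.790)
t=1.250: state=(-0.691, -0.095)
t=1.500: state=(-0.627, 0.592)
t=1.750: state=(-0.408, 1.119)
t=2.000: state=(-0.093, 1.347)
t=2.250: state=(0.235, 1.210)
t=2.500: state=(0.486, 0.764)
t=2.750: state=(0.603, 0.153)
t=3.000: state=(0.562, -0.468)
t=3.250: state=(0.380, -0.955)
t=3.500: state=(0.106, -1.183)
t=3.750: state=(-0.184, -1.088)
t=4.000: state=(-0.414, -0.712)
t=4.250: state=(-0.527, -0.175)
t=4.500: state=(-0.500, 0.382)
t=4.750: state=(-0.345, 0.824)
t=5.000: state=(-0.107, 1.039)
t=5.250: state=(0.150, 0.970)
t=5.500: state=(0.357, 0.648)
t=5.750: state=(0.462, 0.175)
t=6.000: state=(0.443, -0.321)
t=6.250: state=(0.309, -0.718)
t=6.500: state=(0.100, -0.915)
t=6.750: state=(-0.127, -0.860)
t=6.790: state=(-0.161, -0.829)

(theta, omega) = (-0.161, -0.829)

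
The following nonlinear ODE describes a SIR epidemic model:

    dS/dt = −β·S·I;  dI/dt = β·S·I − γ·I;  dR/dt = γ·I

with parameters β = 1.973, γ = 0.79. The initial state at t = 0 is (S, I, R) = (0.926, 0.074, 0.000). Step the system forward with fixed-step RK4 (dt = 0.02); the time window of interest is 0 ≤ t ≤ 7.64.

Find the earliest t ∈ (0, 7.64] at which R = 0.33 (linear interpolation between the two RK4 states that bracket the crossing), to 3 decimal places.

t = 2.277

t=0.000: state=(0.926, 0.074, 0.000)
step 1 (dt=0.02): k1=(-0.135, 0.077, 0.058), k2=(-0.136, 0.077, 0.059), k3=(-0.136, 0.077, 0.059), k4=(-0.138, 0.078, 0.060); state += dt/6·(k1+2k2+2k3+k4)
t=0.020: state=(0.923, 0.076, 0.001)
t=0.040: state=(0.920, 0.077, 0.002)
t=0.060: state=(0.918, 0.079, 0.004)
continuing one RK4 step at a time; state shown every 25 steps (Δt=0.5):
t=0.500: state=(0.843, 0.120, 0.038)
t=1.000: state=(0.729, 0.175, 0.096)
t=1.500: state=(0.597, 0.227, 0.176)
t=2.000: state=(0.469, 0.259, 0.273)
t=2.260: state=(0.410, 0.264, 0.326)
next step: t=2.280: state=(0.406, 0.264, 0.331) — R has crossed 0.33
linear interpolation between t=2.260 (0.32642) and t=2.280 (0.33058) → t≈2.277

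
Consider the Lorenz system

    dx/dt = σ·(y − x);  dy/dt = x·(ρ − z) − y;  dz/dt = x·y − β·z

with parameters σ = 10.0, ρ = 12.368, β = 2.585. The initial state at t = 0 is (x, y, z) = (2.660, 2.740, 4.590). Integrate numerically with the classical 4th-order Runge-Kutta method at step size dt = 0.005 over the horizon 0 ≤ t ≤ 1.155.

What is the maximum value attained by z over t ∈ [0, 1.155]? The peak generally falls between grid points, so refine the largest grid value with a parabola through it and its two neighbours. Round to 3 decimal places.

max z = 16.351

t=0.000: state=(2.660, 2.740, 4.590)
step 1 (dt=0.005): k1=(0.800, 17.949, -4.577), k2=(1.229, 17.951, -4.422), k3=(1.218, 17.958, -4.420), k4=(1.637, 17.966, -4.264); state += dt/6·(k1+2k2+2k3+k4)
t=0.005: state=(2.666, 2.830, 4.568)
t=0.010: state=(2.676, 2.920, 4.547)
t=0.015: state=(2.690, 3.010, 4.529)
continuing one RK4 step at a time; state shown every 10 steps (Δt=0.05):
t=0.050: state=(2.885, 3.659, 4.447)
t=0.100: state=(3.404, 4.686, 4.522)
t=0.150: state=(4.155, 5.866, 4.910)
t=0.200: state=(5.104, 7.173, 5.735)
t=0.250: state=(6.197, 8.464, 7.126)
t=0.300: state=(7.316, 9.455, 9.129)
t=0.350: state=(8.251, 9.757, 11.575)
t=0.400: state=(8.734, 9.089, 13.978)
t=0.450: state=(8.569, 7.561, 15.700)
t=0.500: state=(7.775, 5.692, 16.346)
t=0.550: state=(6.592, 4.053, 15.997)
t=0.600: state=(5.336, 2.930, 15.020)
t=0.650: state=(4.242, 2.308, 13.776)
t=0.700: state=(3.417, 2.051, 12.490)
t=0.750: state=(2.868, 2.024, 11.271)
t=0.800: state=(2.558, 2.143, 10.167)
t=0.850: state=(2.439, 2.365, 9.196)
t=0.900: state=(2.474, 2.679, 8.370)
t=0.950: state=(2.639, 3.089, 7.699)
t=1.000: state=(2.923, 3.607, 7.201)
t=1.050: state=(3.323, 4.242, 6.903)
t=1.100: state=(3.842, 4.997, 6.842)
t=1.150: state=(4.476, 5.853, 7.073)
t=1.155: state=(4.545, 5.943, 7.114)
largest grid value and its neighbours: z(0.500)=16.34610, z(0.505)=16.35103, z(0.510)=16.34607
parabola through these three points peaks at t≈0.505 with z≈16.35103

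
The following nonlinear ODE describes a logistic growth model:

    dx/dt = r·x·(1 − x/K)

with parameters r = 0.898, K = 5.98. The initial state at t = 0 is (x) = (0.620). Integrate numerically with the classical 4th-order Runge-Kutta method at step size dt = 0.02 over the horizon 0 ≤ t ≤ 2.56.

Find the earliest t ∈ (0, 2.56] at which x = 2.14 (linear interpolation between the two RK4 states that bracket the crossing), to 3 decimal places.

t = 1.751

t=0.000: state=(0.620)
step 1 (dt=0.02): k1=(0.499), k2=(0.503), k3=(0.503), k4=(0.506); state += dt/6·(k1+2k2+2k3+k4)
t=0.020: state=(0.630)
t=0.040: state=(0.640)
t=0.060: state=(0.651)
continuing one RK4 step at a time; state shown every 5 steps (Δt=0.1):
t=0.100: state=(0.672)
t=0.200: state=(0.727)
t=0.300: state=(0.786)
t=0.400: state=(0.850)
t=0.500: state=(0.917)
t=0.600: state=(0.989)
t=0.700: state=(1.066)
t=0.800: state=(1.147)
t=0.900: state=(1.232)
t=1.000: state=(1.322)
t=1.100: state=(1.417)
t=1.200: state=(1.517)
t=1.300: state=(1.621)
t=1.400: state=(1.729)
t=1.500: state=(1.841)
t=1.600: state=(1.958)
t=1.700: state=(2.078)
t=1.740: state=(2.127)
next step: t=1.760: state=(2.151) — x has crossed 2.14
linear interpolation between t=1.740 (2.12653) and t=1.760 (2.15121) → t≈1.751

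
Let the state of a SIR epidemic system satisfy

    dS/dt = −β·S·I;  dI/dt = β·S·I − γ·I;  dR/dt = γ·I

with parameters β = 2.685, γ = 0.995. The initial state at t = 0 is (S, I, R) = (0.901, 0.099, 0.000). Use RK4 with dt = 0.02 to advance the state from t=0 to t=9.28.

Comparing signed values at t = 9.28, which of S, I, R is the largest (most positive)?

t=0.000: state=(0.901, 0.099, 0.000)
step 1 (dt=0.02): k1=(-0.239, 0.141, 0.099), k2=(-0.242, 0.142, 0.100), k3=(-0.242, 0.142, 0.100), k4=(-0.245, 0.144, 0.101); state += dt/6·(k1+2k2+2k3+k4)
t=0.020: state=(0.896, 0.102, 0.002)
t=0.040: state=(0.891, 0.105, 0.004)
t=0.060: state=(0.886, 0.108, 0.006)
continuing one RK4 step at a time; state shown every 25 steps (Δt=0.5):
t=0.500: state=(0.747, 0.183, 0.069)
t=1.000: state=(0.551, 0.267, 0.182)
t=1.500: state=(0.374, 0.300, 0.326)
t=2.000: state=(0.253, 0.276, 0.471)
t=2.500: state=(0.180, 0.223, 0.596)
t=3.000: state=(0.139, 0.168, 0.693)
t=3.500: state=(0.114, 0.121, 0.765)
t=4.000: state=(0.100, 0.085, 0.815)
t=4.500: state=(0.091, 0.059, 0.851)
t=5.000: state=(0.085, 0.040, 0.875)
t=5.500: state=(0.081, 0.027, 0.892)
t=6.000: state=(0.079, 0.018, 0.903)
t=6.500: state=(0.077, 0.012, 0.910)
t=7.000: state=(0.076, 0.008, 0.915)
t=7.500: state=(0.075, 0.006, 0.919)
t=8.000: state=(0.075, 0.004, 0.921)
t=8.500: state=(0.075, 0.003, 0.923)
t=9.000: state=(0.074, 0.002, 0.924)
t=9.280: state=(0.074, 0.001, 0.924)
compare at T: S=0.074, I=0.001, R=0.924

largest component: R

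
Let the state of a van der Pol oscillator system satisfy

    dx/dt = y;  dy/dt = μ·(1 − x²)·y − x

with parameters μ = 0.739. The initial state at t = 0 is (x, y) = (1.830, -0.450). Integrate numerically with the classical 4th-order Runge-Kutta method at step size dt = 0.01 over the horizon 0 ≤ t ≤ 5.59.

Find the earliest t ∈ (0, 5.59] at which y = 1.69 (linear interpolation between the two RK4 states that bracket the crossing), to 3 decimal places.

t = 4.575

t=0.000: state=(1.830, -0.450)
step 1 (dt=0.01): k1=(-0.450, -1.049), k2=(-0.455, -1.040), k3=(-0.455, -1.040), k4=(-0.460, -1.032); state += dt/6·(k1+2k2+2k3+k4)
t=0.010: state=(1.825, -0.460)
t=0.020: state=(1.821, -0.471)
t=0.030: state=(1.816, -0.481)
continuing one RK4 step at a time; state shown every 20 steps (Δt=0.2):
t=0.200: state=(1.721, -0.632)
t=0.400: state=(1.579, -0.782)
t=0.600: state=(1.409, -0.926)
t=0.800: state=(1.208, -1.082)
t=1.000: state=(0.974, -1.267)
t=1.200: state=(0.698, -1.495)
t=1.400: state=(0.372, -1.773)
t=1.600: state=(-0.013, -2.082)
t=1.800: state=(-0.457, -2.340)
t=2.000: state=(-0.934, -2.377)
t=2.200: state=(-1.381, -2.026)
t=2.400: state=(-1.723, -1.355)
t=2.600: state=(-1.921, -0.648)
t=2.800: state=(-1.993, -0.104)
t=3.000: state=(-1.975, 0.255)
t=3.200: state=(-1.899, 0.489)
t=3.400: state=(-1.784, 0.654)
t=3.600: state=(-1.640, 0.790)
t=3.800: state=(-1.468, 0.922)
t=4.000: state=(-1.270, 1.068)
t=4.200: state=(-1.039, 1.242)
t=4.400: state=(-0.770, 1.458)
t=4.570: state=(-0.504, 1.683)
next step: t=4.580: state=(-0.487, 1.698) — y has crossed 1.69
linear interpolation between t=4.570 (1.68316) and t=4.580 (1.69754) → t≈4.575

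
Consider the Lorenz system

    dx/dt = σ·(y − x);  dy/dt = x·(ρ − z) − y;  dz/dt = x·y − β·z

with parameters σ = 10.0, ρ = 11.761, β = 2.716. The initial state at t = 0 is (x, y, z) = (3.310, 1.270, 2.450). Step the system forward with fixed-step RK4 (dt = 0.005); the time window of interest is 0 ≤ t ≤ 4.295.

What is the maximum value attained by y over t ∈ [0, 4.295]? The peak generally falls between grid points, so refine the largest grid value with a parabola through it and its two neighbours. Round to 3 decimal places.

t=0.000: state=(3.310, 1.270, 2.450)
step 1 (dt=0.005): k1=(-20.400, 29.549, -2.451), k2=(-19.151, 29.021, -2.258), k3=(-19.196, 29.049, -2.259), k4=(-17.988, 28.547, -2.075); state += dt/6·(k1+2k2+2k3+k4)
t=0.005: state=(3.214, 1.415, 2.439)
t=0.010: state=(3.130, 1.556, 2.429)
t=0.015: state=(3.056, 1.692, 2.421)
continuing one RK4 step at a time; state shown every 40 steps (Δt=0.2):
t=0.200: state=(4.377, 6.365, 3.539)
t=0.400: state=(8.903, 10.199, 12.122)
t=0.600: state=(6.028, 3.115, 15.428)
t=0.800: state=(2.348, 1.662, 10.078)
t=1.000: state=(2.306, 2.791, 6.571)
t=1.200: state=(4.186, 5.603, 5.923)
t=1.400: state=(7.362, 8.584, 10.461)
t=1.600: state=(6.733, 5.074, 14.358)
t=1.800: state=(3.790, 2.954, 11.130)
t=2.000: state=(3.453, 3.839, 8.193)
t=2.200: state=(5.018, 6.108, 8.039)
t=2.400: state=(6.895, 7.304, 11.410)
t=2.600: state=(5.974, 4.925, 12.937)
t=2.800: state=(4.290, 3.865, 10.688)
t=3.000: state=(4.350, 4.772, 8.952)
t=3.200: state=(5.623, 6.330, 9.578)
t=3.400: state=(6.390, 6.291, 11.788)
t=3.600: state=(5.431, 4.799, 11.879)
t=3.800: state=(4.619, 4.514, 10.315)
t=4.000: state=(4.971, 5.369, 9.589)
t=4.200: state=(5.827, 6.159, 10.519)
t=4.295: state=(6.021, 6.081, 11.190)
largest grid value and its neighbours: y(0.370)=10.37590, y(0.375)=10.37729, y(0.380)=10.36663
parabola through these three points peaks at t≈0.373 with y≈10.37818

max y = 10.378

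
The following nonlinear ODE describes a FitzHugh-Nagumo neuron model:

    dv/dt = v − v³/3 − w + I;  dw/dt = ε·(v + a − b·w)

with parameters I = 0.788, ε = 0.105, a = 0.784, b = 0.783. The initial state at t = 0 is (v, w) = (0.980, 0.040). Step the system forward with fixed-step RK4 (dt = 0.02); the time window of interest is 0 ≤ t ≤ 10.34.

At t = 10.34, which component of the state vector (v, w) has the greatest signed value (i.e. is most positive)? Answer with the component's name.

t=0.000: state=(0.980, 0.040)
step 1 (dt=0.02): k1=(1.414, 0.182), k2=(1.413, 0.183), k3=(1.413, 0.183), k4=(1.411, 0.185); state += dt/6·(k1+2k2+2k3+k4)
t=0.020: state=(1.008, 0.044)
t=0.040: state=(1.036, 0.047)
t=0.060: state=(1.064, 0.051)
continuing one RK4 step at a time; state shown every 25 steps (Δt=0.5):
t=0.500: state=(1.589, 0.146)
t=1.000: state=(1.856, 0.271)
t=1.500: state=(1.903, 0.397)
t=2.000: state=(1.881, 0.519)
t=2.500: state=(1.842, 0.634)
t=3.000: state=(1.797, 0.743)
t=3.500: state=(1.751, 0.844)
t=4.000: state=(1.703, 0.939)
t=4.500: state=(1.655, 1.028)
t=5.000: state=(1.606, 1.111)
t=5.500: state=(1.557, 1.188)
t=6.000: state=(1.506, 1.259)
t=6.500: state=(1.453, 1.325)
t=7.000: state=(1.399, 1.385)
t=7.500: state=(1.342, 1.440)
t=8.000: state=(1.283, 1.490)
t=8.500: state=(1.219, 1.535)
t=9.000: state=(1.151, 1.574)
t=9.500: state=(1.075, 1.608)
t=10.000: state=(0.990, 1.637)
t=10.340: state=(0.924, 1.653)
compare at T: v=0.924, w=1.653

largest component: w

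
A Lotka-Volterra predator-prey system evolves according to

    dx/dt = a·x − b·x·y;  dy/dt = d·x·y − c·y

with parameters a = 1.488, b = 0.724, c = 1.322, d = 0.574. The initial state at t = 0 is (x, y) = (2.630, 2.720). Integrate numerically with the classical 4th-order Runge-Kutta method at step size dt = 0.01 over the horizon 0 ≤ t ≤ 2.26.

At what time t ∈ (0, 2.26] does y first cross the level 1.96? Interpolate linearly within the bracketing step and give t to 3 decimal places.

t = 1.508

t=0.000: state=(2.630, 2.720)
step 1 (dt=0.01): k1=(-1.266, 0.510), k2=(-1.268, 0.501), k3=(-1.267, 0.501), k4=(-1.269, 0.491); state += dt/6·(k1+2k2+2k3+k4)
t=0.010: state=(2.617, 2.725)
t=0.020: state=(2.605, 2.730)
t=0.030: state=(2.592, 2.734)
continuing one RK4 step at a time; state shown every 10 steps (Δt=0.1):
t=0.100: state=(2.502, 2.761)
t=0.200: state=(2.376, 2.783)
t=0.300: state=(2.253, 2.785)
t=0.400: state=(2.138, 2.767)
t=0.500: state=(2.033, 2.733)
t=0.600: state=(1.939, 2.684)
t=0.700: state=(1.857, 2.622)
t=0.800: state=(1.787, 2.550)
t=0.900: state=(1.729, 2.471)
t=1.000: state=(1.683, 2.388)
t=1.100: state=(1.648, 2.302)
t=1.200: state=(1.624, 2.215)
t=1.300: state=(1.610, 2.130)
t=1.400: state=(1.606, 2.046)
t=1.500: state=(1.612, 1.966)
next step: t=1.510: state=(1.613, 1.958) — y has crossed 1.96
linear interpolation between t=1.500 (1.96624) and t=1.510 (1.95846) → t≈1.508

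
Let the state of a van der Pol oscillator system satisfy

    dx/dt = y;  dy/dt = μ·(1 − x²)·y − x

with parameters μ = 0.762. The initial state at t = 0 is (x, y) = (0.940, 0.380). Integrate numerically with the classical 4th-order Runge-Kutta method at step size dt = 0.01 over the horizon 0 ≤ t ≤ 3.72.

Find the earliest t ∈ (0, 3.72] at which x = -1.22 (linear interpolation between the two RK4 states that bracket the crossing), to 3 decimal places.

t = 2.537

t=0.000: state=(0.940, 0.380)
step 1 (dt=0.01): k1=(0.380, -0.906), k2=(0.375, -0.910), k3=(0.375, -0.910), k4=(0.371, -0.913); state += dt/6·(k1+2k2+2k3+k4)
t=0.010: state=(0.944, 0.371)
t=0.020: state=(0.947, 0.362)
t=0.030: state=(0.951, 0.353)
continuing one RK4 step at a time; state shown every 20 steps (Δt=0.2):
t=0.200: state=(0.997, 0.188)
t=0.400: state=(1.015, -0.014)
t=0.600: state=(0.992, -0.215)
t=0.800: state=(0.929, -0.411)
t=1.000: state=(0.827, -0.605)
t=1.200: state=(0.687, -0.803)
t=1.400: state=(0.505, -1.011)
t=1.600: state=(0.281, -1.235)
t=1.800: state=(0.011, -1.465)
t=2.000: state=(-0.303, -1.669)
t=2.200: state=(-0.650, -1.775)
t=2.400: state=(-1.000, -1.692)
t=2.530: state=(-1.210, -1.513)
next step: t=2.540: state=(-1.225, -1.495) — x has crossed -1.22
linear interpolation between t=2.530 (-1.20988) and t=2.540 (-1.22491) → t≈2.537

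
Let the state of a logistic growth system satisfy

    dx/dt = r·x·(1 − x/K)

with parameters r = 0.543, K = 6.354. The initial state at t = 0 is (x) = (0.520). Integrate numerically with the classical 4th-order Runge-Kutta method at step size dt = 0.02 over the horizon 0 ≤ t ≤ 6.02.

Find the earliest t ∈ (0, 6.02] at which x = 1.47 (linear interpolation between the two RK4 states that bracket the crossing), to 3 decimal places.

t=0.000: state=(0.520)
step 1 (dt=0.02): k1=(0.259), k2=(0.260), k3=(0.260), k4=(0.262); state += dt/6·(k1+2k2+2k3+k4)
t=0.020: state=(0.525)
t=0.040: state=(0.530)
t=0.060: state=(0.536)
continuing one RK4 step at a time; state shown every 10 steps (Δt=0.2):
t=0.200: state=(0.574)
t=0.400: state=(0.634)
t=0.600: state=(0.698)
t=0.800: state=(0.769)
t=1.000: state=(0.845)
t=1.200: state=(0.928)
t=1.400: state=(1.017)
t=1.600: state=(1.114)
t=1.800: state=(1.217)
t=2.000: state=(1.327)
t=2.200: state=(1.445)
t=2.240: state=(1.469)
next step: t=2.260: state=(1.482) — x has crossed 1.47
linear interpolation between t=2.240 (1.46931) and t=2.260 (1.48162) → t≈2.241

t = 2.241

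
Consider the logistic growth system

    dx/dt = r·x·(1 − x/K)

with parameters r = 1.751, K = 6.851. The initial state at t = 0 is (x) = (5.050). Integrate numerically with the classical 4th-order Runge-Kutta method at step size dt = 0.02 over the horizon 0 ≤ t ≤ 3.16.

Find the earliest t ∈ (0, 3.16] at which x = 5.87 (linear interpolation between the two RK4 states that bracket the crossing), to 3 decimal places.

t = 0.433

t=0.000: state=(5.050)
step 1 (dt=0.02): k1=(2.325), k2=(2.305), k3=(2.305), k4=(2.286); state += dt/6·(k1+2k2+2k3+k4)
t=0.020: state=(5.096)
t=0.040: state=(5.141)
t=0.060: state=(5.186)
continuing one RK4 step at a time; state shown every 10 steps (Δt=0.2):
t=0.200: state=(5.475)
t=0.400: state=(5.821)
t=0.420: state=(5.851)
next step: t=0.440: state=(5.880) — x has crossed 5.87
linear interpolation between t=0.420 (5.85087) and t=0.440 (5.88042) → t≈0.433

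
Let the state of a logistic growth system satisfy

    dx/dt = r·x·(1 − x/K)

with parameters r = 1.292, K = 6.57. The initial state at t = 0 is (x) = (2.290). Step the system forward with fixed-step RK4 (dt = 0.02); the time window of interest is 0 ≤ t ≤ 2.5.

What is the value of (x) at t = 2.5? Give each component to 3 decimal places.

t=0.000: state=(2.290)
step 1 (dt=0.02): k1=(1.927), k2=(1.935), k3=(1.935), k4=(1.942); state += dt/6·(k1+2k2+2k3+k4)
t=0.020: state=(2.329)
t=0.040: state=(2.368)
t=0.060: state=(2.407)
continuing one RK4 step at a time; state shown every 5 steps (Δt=0.1):
t=0.100: state=(2.486)
t=0.200: state=(2.689)
t=0.300: state=(2.896)
t=0.400: state=(3.107)
t=0.500: state=(3.319)
t=0.600: state=(3.531)
t=0.700: state=(3.740)
t=0.800: state=(3.946)
t=0.900: state=(4.147)
t=1.000: state=(4.341)
t=1.100: state=(4.527)
t=1.200: state=(4.705)
t=1.300: state=(4.872)
t=1.400: state=(5.030)
t=1.500: state=(5.177)
t=1.600: state=(5.313)
t=1.700: state=(5.439)
t=1.800: state=(5.555)
t=1.900: state=(5.661)
t=2.000: state=(5.758)
t=2.100: state=(5.845)
t=2.200: state=(5.925)
t=2.300: state=(5.996)
t=2.400: state=(6.060)
t=2.500: state=(6.118)

(x) = (6.118)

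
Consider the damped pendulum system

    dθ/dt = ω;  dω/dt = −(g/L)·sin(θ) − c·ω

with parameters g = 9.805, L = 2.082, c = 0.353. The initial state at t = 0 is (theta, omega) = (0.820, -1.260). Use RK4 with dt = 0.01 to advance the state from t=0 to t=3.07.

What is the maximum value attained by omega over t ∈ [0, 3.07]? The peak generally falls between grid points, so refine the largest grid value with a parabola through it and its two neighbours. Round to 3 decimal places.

t=0.000: state=(0.820, -1.260)
step 1 (dt=0.01): k1=(-1.260, -2.998), k2=(-1.275, -2.973), k3=(-1.275, -2.973), k4=(-1.290, -2.947); state += dt/6·(k1+2k2+2k3+k4)
t=0.010: state=(0.807, -1.290)
t=0.020: state=(0.794, -1.319)
t=0.030: state=(0.781, -1.348)
continuing one RK4 step at a time; state shown every 10 steps (Δt=0.1):
t=0.100: state=(0.680, -1.532)
t=0.200: state=(0.516, -1.740)
t=0.300: state=(0.335, -1.870)
t=0.400: state=(0.145, -1.915)
t=0.500: state=(-0.045, -1.871)
t=0.600: state=(-0.227, -1.743)
t=0.700: state=(-0.391, -1.541)
t=0.800: state=(-0.533, -1.280)
t=0.900: state=(-0.646, -0.977)
t=1.000: state=(-0.727, -0.649)
t=1.100: state=(-0.775, -0.310)
t=1.200: state=(-0.789, 0.028)
t=1.300: state=(-0.770, 0.354)
t=1.400: state=(-0.720, 0.656)
t=1.500: state=(-0.640, 0.925)
t=1.600: state=(-0.536, 1.150)
t=1.700: state=(-0.412, 1.321)
t=1.800: state=(-0.274, 1.431)
t=1.900: state=(-0.128, 1.474)
t=2.000: state=(0.019, 1.448)
t=2.100: state=(0.159, 1.356)
t=2.200: state=(0.288, 1.206)
t=2.300: state=(0.399, 1.007)
t=2.400: state=(0.488, 0.773)
t=2.500: state=(0.553, 0.515)
t=2.600: state=(0.591, 0.246)
t=2.700: state=(0.602, -0.023)
t=2.800: state=(0.586, -0.282)
t=2.900: state=(0.546, -0.521)
t=3.000: state=(0.483, -0.732)
t=3.070: state=(0.427, -0.857)
largest grid value and its neighbours: omega(1.900)=1.47381, omega(1.910)=1.47428, omega(1.920)=1.47405
parabola through these three points peaks at t≈1.912 with omega≈1.47429

max omega = 1.474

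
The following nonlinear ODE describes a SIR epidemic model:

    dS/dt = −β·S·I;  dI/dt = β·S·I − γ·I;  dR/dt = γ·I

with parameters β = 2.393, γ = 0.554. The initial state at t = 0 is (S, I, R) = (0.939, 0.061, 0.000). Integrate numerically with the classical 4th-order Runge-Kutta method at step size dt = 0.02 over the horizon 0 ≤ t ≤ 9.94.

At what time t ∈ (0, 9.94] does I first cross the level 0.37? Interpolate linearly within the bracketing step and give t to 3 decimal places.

t=0.000: state=(0.939, 0.061, 0.000)
step 1 (dt=0.02): k1=(-0.137, 0.103, 0.034), k2=(-0.139, 0.105, 0.034), k3=(-0.139, 0.105, 0.034), k4=(-0.141, 0.106, 0.035); state += dt/6·(k1+2k2+2k3+k4)
t=0.020: state=(0.936, 0.063, 0.001)
t=0.040: state=(0.933, 0.065, 0.001)
t=0.060: state=(0.930, 0.067, 0.002)
continuing one RK4 step at a time; state shown every 25 steps (Δt=0.5):
t=0.500: state=(0.839, 0.135, 0.026)
t=1.000: state=(0.667, 0.254, 0.079)
t=1.460: state=(0.473, 0.368, 0.159)
next step: t=1.480: state=(0.465, 0.372, 0.163) — I has crossed 0.37
linear interpolation between t=1.460 (0.36826) and t=1.480 (0.37246) → t≈1.468

t = 1.468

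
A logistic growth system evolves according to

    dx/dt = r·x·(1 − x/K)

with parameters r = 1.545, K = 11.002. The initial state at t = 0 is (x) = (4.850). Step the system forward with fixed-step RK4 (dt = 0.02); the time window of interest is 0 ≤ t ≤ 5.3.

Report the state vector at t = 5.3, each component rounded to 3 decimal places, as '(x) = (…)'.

(x) = (10.998)

t=0.000: state=(4.850)
step 1 (dt=0.02): k1=(4.190), k2=(4.197), k3=(4.197), k4=(4.204); state += dt/6·(k1+2k2+2k3+k4)
t=0.020: state=(4.934)
t=0.040: state=(5.018)
t=0.060: state=(5.103)
continuing one RK4 step at a time; state shown every 10 steps (Δt=0.2):
t=0.200: state=(5.697)
t=0.400: state=(6.534)
t=0.600: state=(7.325)
t=0.800: state=(8.039)
t=1.000: state=(8.659)
t=1.200: state=(9.179)
t=1.400: state=(9.602)
t=1.600: state=(9.938)
t=1.800: state=(10.200)
t=2.000: state=(10.402)
t=2.200: state=(10.555)
t=2.400: state=(10.670)
t=2.600: state=(10.756)
t=2.800: state=(10.821)
t=3.000: state=(10.868)
t=3.200: state=(10.903)
t=3.400: state=(10.929)
t=3.600: state=(10.949)
t=3.800: state=(10.963)
t=4.000: state=(10.973)
t=4.200: state=(10.981)
t=4.400: state=(10.986)
t=4.600: state=(10.991)
t=4.800: state=(10.994)
t=5.000: state=(10.996)
t=5.200: state=(10.997)
t=5.300: state=(10.998)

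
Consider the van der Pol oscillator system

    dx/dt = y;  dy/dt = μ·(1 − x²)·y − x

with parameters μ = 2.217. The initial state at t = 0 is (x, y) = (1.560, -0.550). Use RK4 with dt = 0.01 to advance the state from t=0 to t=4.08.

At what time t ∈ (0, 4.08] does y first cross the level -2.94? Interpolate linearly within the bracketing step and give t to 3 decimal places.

t=0.000: state=(1.560, -0.550)
step 1 (dt=0.01): k1=(-0.550, 0.188), k2=(-0.549, 0.177), k3=(-0.549, 0.178), k4=(-0.548, 0.167); state += dt/6·(k1+2k2+2k3+k4)
t=0.010: state=(1.555, -0.548)
t=0.020: state=(1.549, -0.547)
t=0.030: state=(1.544, -0.545)
continuing one RK4 step at a time; state shown every 20 steps (Δt=0.2):
t=0.200: state=(1.451, -0.546)
t=0.400: state=(1.339, -0.588)
t=0.600: state=(1.214, -0.669)
t=0.800: state=(1.068, -0.800)
t=1.000: state=(0.888, -1.012)
t=1.200: state=(0.653, -1.377)
t=1.400: state=(0.318, -2.037)
t=1.560: state=(-0.073, -2.901)
next step: t=1.570: state=(-0.102, -2.964) — y has crossed -2.94
linear interpolation between t=1.560 (-2.90067) and t=1.570 (-2.96431) → t≈1.566

t = 1.566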